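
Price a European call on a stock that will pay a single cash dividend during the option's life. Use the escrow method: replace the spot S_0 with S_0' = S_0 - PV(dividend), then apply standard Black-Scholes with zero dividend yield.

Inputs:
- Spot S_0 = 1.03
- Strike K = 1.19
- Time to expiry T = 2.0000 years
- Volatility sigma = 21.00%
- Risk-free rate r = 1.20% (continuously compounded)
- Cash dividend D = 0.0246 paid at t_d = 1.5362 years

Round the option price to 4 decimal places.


Answer: Price = 0.0646

Derivation:
PV(D) = D * exp(-r * t_d) = 0.0246 * 0.98173447 = 0.02415067
S_0' = S_0 - PV(D) = 1.0300 - 0.02415067 = 1.00584933
d1 = (ln(S_0'/K) + (r + sigma^2/2)*T) / (sigma*sqrt(T)) = -0.33678828
d2 = d1 - sigma*sqrt(T) = -0.63377313
exp(-rT) = 0.97628571
N(d1) = 0.36813825; N(d2) = 0.26311445
C = S_0' * N(d1) - K * exp(-rT) * N(d2) = 1.00584933 * 0.36813825 - 1.1900 * 0.97628571 * 0.26311445 = 0.0646


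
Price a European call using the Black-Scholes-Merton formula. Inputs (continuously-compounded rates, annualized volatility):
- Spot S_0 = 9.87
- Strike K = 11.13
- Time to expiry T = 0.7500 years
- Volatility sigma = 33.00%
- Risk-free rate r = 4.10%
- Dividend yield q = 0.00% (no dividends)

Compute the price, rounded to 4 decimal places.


d1 = (ln(S/K) + (r - q + 0.5*sigma^2) * T) / (sigma * sqrt(T)) = -0.16990478
d2 = d1 - sigma * sqrt(T) = -0.45569316
exp(-rT) = 0.96971797; exp(-qT) = 1.00000000
C = S_0 * exp(-qT) * N(d1) - K * exp(-rT) * N(d2)
N(d1) = 0.43254251; N(d2) = 0.32430532
C = 9.8700 * 1.00000000 * 0.43254251 - 11.1300 * 0.96971797 * 0.32430532 = 0.7690

Answer: Price = 0.7690


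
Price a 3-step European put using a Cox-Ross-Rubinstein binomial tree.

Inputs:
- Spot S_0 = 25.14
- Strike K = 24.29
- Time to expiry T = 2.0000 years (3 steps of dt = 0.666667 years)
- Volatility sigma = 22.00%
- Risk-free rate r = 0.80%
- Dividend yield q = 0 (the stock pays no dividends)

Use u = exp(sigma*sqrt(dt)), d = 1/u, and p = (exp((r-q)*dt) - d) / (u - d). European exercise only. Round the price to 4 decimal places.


Answer: Price = V(0,0) = 2.6896

Derivation:
dt = T/N = 0.666667
u = exp(sigma*sqrt(dt)) = 1.196774; d = 1/u = 0.835580
p = (exp((r-q)*dt) - d) / (u - d) = 0.470018
Discount per step: exp(-r*dt) = 0.994681
Stock lattice S(k, i) with i counting down-moves:
  k=0: S(0,0) = 25.1400
  k=1: S(1,0) = 30.0869; S(1,1) = 21.0065
  k=2: S(2,0) = 36.0072; S(2,1) = 25.1400; S(2,2) = 17.5526
  k=3: S(3,0) = 43.0925; S(3,1) = 30.0869; S(3,2) = 21.0065; S(3,3) = 14.6666
Terminal payoffs V(N, i) = max(K - S_T, 0):
  V(3,0) = 0.000000; V(3,1) = 0.000000; V(3,2) = 3.283520; V(3,3) = 9.623405
Backward induction: V(k, i) = exp(-r*dt) * [p * V(k+1, i) + (1-p) * V(k+1, i+1)].
  V(2,0) = exp(-r*dt) * [p*0.000000 + (1-p)*0.000000] = 0.000000
  V(2,1) = exp(-r*dt) * [p*0.000000 + (1-p)*3.283520] = 1.730949
  V(2,2) = exp(-r*dt) * [p*3.283520 + (1-p)*9.623405] = 6.608205
  V(1,0) = exp(-r*dt) * [p*0.000000 + (1-p)*1.730949] = 0.912492
  V(1,1) = exp(-r*dt) * [p*1.730949 + (1-p)*6.608205] = 4.292849
  V(0,0) = exp(-r*dt) * [p*0.912492 + (1-p)*4.292849] = 2.689636


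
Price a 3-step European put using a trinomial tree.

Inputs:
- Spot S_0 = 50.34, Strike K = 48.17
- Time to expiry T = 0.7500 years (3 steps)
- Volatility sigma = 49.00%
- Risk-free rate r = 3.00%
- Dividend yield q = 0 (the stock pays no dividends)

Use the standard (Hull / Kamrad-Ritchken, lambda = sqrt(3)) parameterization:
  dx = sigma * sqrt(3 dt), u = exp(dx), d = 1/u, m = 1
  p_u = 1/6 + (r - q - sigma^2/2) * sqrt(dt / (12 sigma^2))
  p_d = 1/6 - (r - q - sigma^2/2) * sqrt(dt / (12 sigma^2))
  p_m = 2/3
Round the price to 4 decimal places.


Answer: Price = V(0,0) = 6.2552

Derivation:
dt = T/N = 0.250000; dx = sigma*sqrt(3*dt) = 0.424352
u = exp(dx) = 1.528600; d = 1/u = 0.654193
p_u = 0.140141, p_m = 0.666667, p_d = 0.193192
Discount per step: exp(-r*dt) = 0.992528
Stock lattice S(k, j) with j the centered position index:
  k=0: S(0,+0) = 50.3400
  k=1: S(1,-1) = 32.9321; S(1,+0) = 50.3400; S(1,+1) = 76.9497
  k=2: S(2,-2) = 21.5440; S(2,-1) = 32.9321; S(2,+0) = 50.3400; S(2,+1) = 76.9497; S(2,+2) = 117.6254
  k=3: S(3,-3) = 14.0939; S(3,-2) = 21.5440; S(3,-1) = 32.9321; S(3,+0) = 50.3400; S(3,+1) = 76.9497; S(3,+2) = 117.6254; S(3,+3) = 179.8022
Terminal payoffs V(N, j) = max(K - S_T, 0):
  V(3,-3) = 34.076092; V(3,-2) = 26.626049; V(3,-1) = 15.237911; V(3,+0) = 0.000000; V(3,+1) = 0.000000; V(3,+2) = 0.000000; V(3,+3) = 0.000000
Backward induction: V(k, j) = exp(-r*dt) * [p_u * V(k+1, j+1) + p_m * V(k+1, j) + p_d * V(k+1, j-1)]
  V(2,-2) = exp(-r*dt) * [p_u*15.237911 + p_m*26.626049 + p_d*34.076092] = 26.271618
  V(2,-1) = exp(-r*dt) * [p_u*0.000000 + p_m*15.237911 + p_d*26.626049] = 15.188217
  V(2,+0) = exp(-r*dt) * [p_u*0.000000 + p_m*0.000000 + p_d*15.237911] = 2.921852
  V(2,+1) = exp(-r*dt) * [p_u*0.000000 + p_m*0.000000 + p_d*0.000000] = 0.000000
  V(2,+2) = exp(-r*dt) * [p_u*0.000000 + p_m*0.000000 + p_d*0.000000] = 0.000000
  V(1,-1) = exp(-r*dt) * [p_u*2.921852 + p_m*15.188217 + p_d*26.271618] = 15.493785
  V(1,+0) = exp(-r*dt) * [p_u*0.000000 + p_m*2.921852 + p_d*15.188217] = 4.845670
  V(1,+1) = exp(-r*dt) * [p_u*0.000000 + p_m*0.000000 + p_d*2.921852] = 0.560262
  V(0,+0) = exp(-r*dt) * [p_u*0.560262 + p_m*4.845670 + p_d*15.493785] = 6.255153


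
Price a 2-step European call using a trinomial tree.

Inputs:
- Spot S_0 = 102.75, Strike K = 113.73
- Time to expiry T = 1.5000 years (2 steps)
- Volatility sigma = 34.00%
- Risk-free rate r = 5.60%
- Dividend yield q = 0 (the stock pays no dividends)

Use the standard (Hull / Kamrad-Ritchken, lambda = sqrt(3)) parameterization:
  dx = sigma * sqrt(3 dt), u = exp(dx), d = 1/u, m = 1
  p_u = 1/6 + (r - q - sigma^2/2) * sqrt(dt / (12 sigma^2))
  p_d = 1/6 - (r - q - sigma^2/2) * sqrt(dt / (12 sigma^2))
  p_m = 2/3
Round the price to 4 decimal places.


dt = T/N = 0.750000; dx = sigma*sqrt(3*dt) = 0.510000
u = exp(dx) = 1.665291; d = 1/u = 0.600496
p_u = 0.165343, p_m = 0.666667, p_d = 0.167990
Discount per step: exp(-r*dt) = 0.958870
Stock lattice S(k, j) with j the centered position index:
  k=0: S(0,+0) = 102.7500
  k=1: S(1,-1) = 61.7009; S(1,+0) = 102.7500; S(1,+1) = 171.1087
  k=2: S(2,-2) = 37.0511; S(2,-1) = 61.7009; S(2,+0) = 102.7500; S(2,+1) = 171.1087; S(2,+2) = 284.9458
Terminal payoffs V(N, j) = max(S_T - K, 0):
  V(2,-2) = 0.000000; V(2,-1) = 0.000000; V(2,+0) = 0.000000; V(2,+1) = 57.378670; V(2,+2) = 171.215762
Backward induction: V(k, j) = exp(-r*dt) * [p_u * V(k+1, j+1) + p_m * V(k+1, j) + p_d * V(k+1, j-1)]
  V(1,-1) = exp(-r*dt) * [p_u*0.000000 + p_m*0.000000 + p_d*0.000000] = 0.000000
  V(1,+0) = exp(-r*dt) * [p_u*57.378670 + p_m*0.000000 + p_d*0.000000] = 9.096960
  V(1,+1) = exp(-r*dt) * [p_u*171.215762 + p_m*57.378670 + p_d*0.000000] = 63.824097
  V(0,+0) = exp(-r*dt) * [p_u*63.824097 + p_m*9.096960 + p_d*0.000000] = 15.934034

Answer: Price = V(0,0) = 15.9340


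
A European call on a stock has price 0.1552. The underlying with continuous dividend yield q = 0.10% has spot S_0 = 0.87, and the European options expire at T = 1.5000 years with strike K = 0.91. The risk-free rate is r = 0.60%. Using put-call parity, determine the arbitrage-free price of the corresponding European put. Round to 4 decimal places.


Answer: Put price = 0.1884

Derivation:
Put-call parity: C - P = S_0 * exp(-qT) - K * exp(-rT).
S_0 * exp(-qT) = 0.8700 * 0.99850112 = 0.86869598
K * exp(-rT) = 0.9100 * 0.99104038 = 0.90184674
P = C - S*exp(-qT) + K*exp(-rT)
P = 0.1552 - 0.86869598 + 0.90184674 = 0.1884


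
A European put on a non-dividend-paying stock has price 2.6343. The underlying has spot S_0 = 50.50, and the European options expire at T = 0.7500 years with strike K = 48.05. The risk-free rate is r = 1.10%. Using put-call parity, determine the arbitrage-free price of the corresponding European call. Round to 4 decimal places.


Answer: Call price = 5.4791

Derivation:
Put-call parity: C - P = S_0 * exp(-qT) - K * exp(-rT).
S_0 * exp(-qT) = 50.5000 * 1.00000000 = 50.50000000
K * exp(-rT) = 48.0500 * 0.99178394 = 47.65521821
C = P + S*exp(-qT) - K*exp(-rT)
C = 2.6343 + 50.50000000 - 47.65521821 = 5.4791


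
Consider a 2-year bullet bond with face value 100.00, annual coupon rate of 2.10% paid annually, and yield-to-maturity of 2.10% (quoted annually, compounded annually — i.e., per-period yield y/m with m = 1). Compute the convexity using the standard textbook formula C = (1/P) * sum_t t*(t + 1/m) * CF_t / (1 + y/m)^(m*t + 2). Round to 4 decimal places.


Coupon per period c = face * coupon_rate / m = 2.100000
Periods per year m = 1; per-period yield y/m = 0.021000
Number of cashflows N = 2
Cashflows (t years, CF_t, discount factor 1/(1+y/m)^(m*t), PV):
  t = 1.0000: CF_t = 2.100000, DF = 0.979432, PV = 2.056807
  t = 2.0000: CF_t = 102.100000, DF = 0.959287, PV = 97.943193
Price P = sum_t PV_t = 100.000000
Convexity numerator sum_t t*(t + 1/m) * CF_t / (1+y/m)^(m*t + 2):
  t = 1.0000: term = 3.946136
  t = 2.0000: term = 563.733734
Convexity = (1/P) * sum = 567.679870 / 100.000000 = 5.676799

Answer: Convexity = 5.6768


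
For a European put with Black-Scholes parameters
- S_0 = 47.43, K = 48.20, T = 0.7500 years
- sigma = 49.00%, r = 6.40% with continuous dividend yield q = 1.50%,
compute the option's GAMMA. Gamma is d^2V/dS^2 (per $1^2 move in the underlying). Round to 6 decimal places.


d1 = 0.2608289864; d2 = -0.1635234615
phi(d1) = 0.3856001168; exp(-qT) = 0.9888130446; exp(-rT) = 0.9531337871
Gamma = exp(-qT) * phi(d1) / (S * sigma * sqrt(T)) = 0.9888130446 * 0.3856001168 / (47.4300 * 0.4900 * 0.8660254038) = 0.018944

Answer: Gamma = 0.018944


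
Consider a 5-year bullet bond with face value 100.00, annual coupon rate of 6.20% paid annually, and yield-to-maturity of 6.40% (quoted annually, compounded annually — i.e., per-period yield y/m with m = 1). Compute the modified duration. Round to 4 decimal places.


Answer: Modified duration = 4.1792

Derivation:
Coupon per period c = face * coupon_rate / m = 6.200000
Periods per year m = 1; per-period yield y/m = 0.064000
Number of cashflows N = 5
Cashflows (t years, CF_t, discount factor 1/(1+y/m)^(m*t), PV):
  t = 1.0000: CF_t = 6.200000, DF = 0.939850, PV = 5.827068
  t = 2.0000: CF_t = 6.200000, DF = 0.883317, PV = 5.476567
  t = 3.0000: CF_t = 6.200000, DF = 0.830185, PV = 5.147150
  t = 4.0000: CF_t = 6.200000, DF = 0.780249, PV = 4.837547
  t = 5.0000: CF_t = 106.200000, DF = 0.733317, PV = 77.878285
Price P = sum_t PV_t = 99.166616
First compute Macaulay numerator sum_t t * PV_t:
  t * PV_t at t = 1.0000: 5.827068
  t * PV_t at t = 2.0000: 10.953135
  t * PV_t at t = 3.0000: 15.441449
  t * PV_t at t = 4.0000: 19.350187
  t * PV_t at t = 5.0000: 389.391423
Macaulay duration D = 440.963262 / 99.166616 = 4.446691
Modified duration = D / (1 + y/m) = 4.446691 / (1 + 0.064000) = 4.179221


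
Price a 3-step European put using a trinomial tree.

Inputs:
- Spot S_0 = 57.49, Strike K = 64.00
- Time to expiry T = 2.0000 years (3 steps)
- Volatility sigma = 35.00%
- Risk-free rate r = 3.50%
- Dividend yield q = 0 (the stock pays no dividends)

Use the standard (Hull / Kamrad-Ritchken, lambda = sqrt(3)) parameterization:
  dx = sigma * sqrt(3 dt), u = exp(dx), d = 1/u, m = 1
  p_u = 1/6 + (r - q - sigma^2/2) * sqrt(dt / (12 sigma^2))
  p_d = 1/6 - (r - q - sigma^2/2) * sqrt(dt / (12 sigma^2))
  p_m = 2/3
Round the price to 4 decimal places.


Answer: Price = V(0,0) = 12.5108

Derivation:
dt = T/N = 0.666667; dx = sigma*sqrt(3*dt) = 0.494975
u = exp(dx) = 1.640457; d = 1/u = 0.609586
p_u = 0.148989, p_m = 0.666667, p_d = 0.184344
Discount per step: exp(-r*dt) = 0.976937
Stock lattice S(k, j) with j the centered position index:
  k=0: S(0,+0) = 57.4900
  k=1: S(1,-1) = 35.0451; S(1,+0) = 57.4900; S(1,+1) = 94.3099
  k=2: S(2,-2) = 21.3630; S(2,-1) = 35.0451; S(2,+0) = 57.4900; S(2,+1) = 94.3099; S(2,+2) = 154.7113
  k=3: S(3,-3) = 13.0226; S(3,-2) = 21.3630; S(3,-1) = 35.0451; S(3,+0) = 57.4900; S(3,+1) = 94.3099; S(3,+2) = 154.7113; S(3,+3) = 253.7971
Terminal payoffs V(N, j) = max(K - S_T, 0):
  V(3,-3) = 50.977394; V(3,-2) = 42.636977; V(3,-1) = 28.954884; V(3,+0) = 6.510000; V(3,+1) = 0.000000; V(3,+2) = 0.000000; V(3,+3) = 0.000000
Backward induction: V(k, j) = exp(-r*dt) * [p_u * V(k+1, j+1) + p_m * V(k+1, j) + p_d * V(k+1, j-1)]
  V(2,-2) = exp(-r*dt) * [p_u*28.954884 + p_m*42.636977 + p_d*50.977394] = 41.164213
  V(2,-1) = exp(-r*dt) * [p_u*6.510000 + p_m*28.954884 + p_d*42.636977] = 27.484220
  V(2,+0) = exp(-r*dt) * [p_u*0.000000 + p_m*6.510000 + p_d*28.954884] = 9.454471
  V(2,+1) = exp(-r*dt) * [p_u*0.000000 + p_m*0.000000 + p_d*6.510000] = 1.172404
  V(2,+2) = exp(-r*dt) * [p_u*0.000000 + p_m*0.000000 + p_d*0.000000] = 0.000000
  V(1,-1) = exp(-r*dt) * [p_u*9.454471 + p_m*27.484220 + p_d*41.164213] = 26.689732
  V(1,+0) = exp(-r*dt) * [p_u*1.172404 + p_m*9.454471 + p_d*27.484220] = 11.277969
  V(1,+1) = exp(-r*dt) * [p_u*0.000000 + p_m*1.172404 + p_d*9.454471] = 2.466258
  V(0,+0) = exp(-r*dt) * [p_u*2.466258 + p_m*11.277969 + p_d*26.689732] = 12.510841


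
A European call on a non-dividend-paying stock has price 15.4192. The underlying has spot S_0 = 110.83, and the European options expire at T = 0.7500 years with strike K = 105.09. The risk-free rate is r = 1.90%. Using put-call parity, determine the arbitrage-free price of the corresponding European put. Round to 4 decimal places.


Put-call parity: C - P = S_0 * exp(-qT) - K * exp(-rT).
S_0 * exp(-qT) = 110.8300 * 1.00000000 = 110.83000000
K * exp(-rT) = 105.0900 * 0.98585105 = 103.60308692
P = C - S*exp(-qT) + K*exp(-rT)
P = 15.4192 - 110.83000000 + 103.60308692 = 8.1923

Answer: Put price = 8.1923


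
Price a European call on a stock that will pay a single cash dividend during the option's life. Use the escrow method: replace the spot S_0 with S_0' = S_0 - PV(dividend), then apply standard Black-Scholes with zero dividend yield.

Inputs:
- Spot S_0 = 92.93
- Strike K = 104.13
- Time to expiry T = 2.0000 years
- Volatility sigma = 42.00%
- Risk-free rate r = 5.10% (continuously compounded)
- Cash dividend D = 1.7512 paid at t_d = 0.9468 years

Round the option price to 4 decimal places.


PV(D) = D * exp(-r * t_d) = 1.7512 * 0.95286047 = 1.66864925
S_0' = S_0 - PV(D) = 92.9300 - 1.66864925 = 91.26135075
d1 = (ln(S_0'/K) + (r + sigma^2/2)*T) / (sigma*sqrt(T)) = 0.24662413
d2 = d1 - sigma*sqrt(T) = -0.34734557
exp(-rT) = 0.90302955
N(d1) = 0.59740043; N(d2) = 0.36416586
C = S_0' * N(d1) - K * exp(-rT) * N(d2) = 91.26135075 * 0.59740043 - 104.1300 * 0.90302955 * 0.36416586 = 20.2762

Answer: Price = 20.2762


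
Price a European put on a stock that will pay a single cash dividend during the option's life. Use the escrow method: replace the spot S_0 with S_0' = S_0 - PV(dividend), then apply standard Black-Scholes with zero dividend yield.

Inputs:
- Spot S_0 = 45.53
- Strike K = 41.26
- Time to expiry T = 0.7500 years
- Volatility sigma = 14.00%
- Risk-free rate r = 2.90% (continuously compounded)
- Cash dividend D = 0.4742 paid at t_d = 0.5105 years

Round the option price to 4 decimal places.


PV(D) = D * exp(-r * t_d) = 0.4742 * 0.98530455 = 0.46723142
S_0' = S_0 - PV(D) = 45.5300 - 0.46723142 = 45.06276858
d1 = (ln(S_0'/K) + (r + sigma^2/2)*T) / (sigma*sqrt(T)) = 0.96716783
d2 = d1 - sigma*sqrt(T) = 0.84592427
exp(-rT) = 0.97848483
N(-d1) = 0.16673007; N(-d2) = 0.19879749
P = K * exp(-rT) * N(-d2) - S_0' * N(-d1) = 41.2600 * 0.97848483 * 0.19879749 - 45.06276858 * 0.16673007 = 0.5126

Answer: Price = 0.5126


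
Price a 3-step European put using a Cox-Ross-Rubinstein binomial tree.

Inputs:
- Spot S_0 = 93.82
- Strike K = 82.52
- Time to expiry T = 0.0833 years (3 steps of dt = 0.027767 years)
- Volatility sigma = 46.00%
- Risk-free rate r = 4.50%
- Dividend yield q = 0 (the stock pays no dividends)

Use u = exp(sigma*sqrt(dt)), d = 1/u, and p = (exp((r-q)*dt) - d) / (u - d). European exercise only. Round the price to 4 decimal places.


Answer: Price = V(0,0) = 1.0600

Derivation:
dt = T/N = 0.027767
u = exp(sigma*sqrt(dt)) = 1.079666; d = 1/u = 0.926213
p = (exp((r-q)*dt) - d) / (u - d) = 0.488994
Discount per step: exp(-r*dt) = 0.998751
Stock lattice S(k, i) with i counting down-moves:
  k=0: S(0,0) = 93.8200
  k=1: S(1,0) = 101.2942; S(1,1) = 86.8973
  k=2: S(2,0) = 109.3639; S(2,1) = 93.8200; S(2,2) = 80.4854
  k=3: S(3,0) = 118.0764; S(3,1) = 101.2942; S(3,2) = 86.8973; S(3,3) = 74.5466
Terminal payoffs V(N, i) = max(K - S_T, 0):
  V(3,0) = 0.000000; V(3,1) = 0.000000; V(3,2) = 0.000000; V(3,3) = 7.973428
Backward induction: V(k, i) = exp(-r*dt) * [p * V(k+1, i) + (1-p) * V(k+1, i+1)].
  V(2,0) = exp(-r*dt) * [p*0.000000 + (1-p)*0.000000] = 0.000000
  V(2,1) = exp(-r*dt) * [p*0.000000 + (1-p)*0.000000] = 0.000000
  V(2,2) = exp(-r*dt) * [p*0.000000 + (1-p)*7.973428] = 4.069380
  V(1,0) = exp(-r*dt) * [p*0.000000 + (1-p)*0.000000] = 0.000000
  V(1,1) = exp(-r*dt) * [p*0.000000 + (1-p)*4.069380] = 2.076880
  V(0,0) = exp(-r*dt) * [p*0.000000 + (1-p)*2.076880] = 1.059973


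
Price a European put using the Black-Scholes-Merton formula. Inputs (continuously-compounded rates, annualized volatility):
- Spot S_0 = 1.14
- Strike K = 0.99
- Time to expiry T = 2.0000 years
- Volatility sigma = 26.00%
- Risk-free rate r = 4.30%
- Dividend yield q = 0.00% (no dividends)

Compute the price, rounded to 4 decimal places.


Answer: Price = 0.0608

Derivation:
d1 = (ln(S/K) + (r - q + 0.5*sigma^2) * T) / (sigma * sqrt(T)) = 0.80142014
d2 = d1 - sigma * sqrt(T) = 0.43372461
exp(-rT) = 0.91759423; exp(-qT) = 1.00000000
P = K * exp(-rT) * N(-d2) - S_0 * exp(-qT) * N(-d1)
N(-d1) = 0.21144423; N(-d2) = 0.33224422
P = 0.9900 * 0.91759423 * 0.33224422 - 1.1400 * 1.00000000 * 0.21144423 = 0.0608


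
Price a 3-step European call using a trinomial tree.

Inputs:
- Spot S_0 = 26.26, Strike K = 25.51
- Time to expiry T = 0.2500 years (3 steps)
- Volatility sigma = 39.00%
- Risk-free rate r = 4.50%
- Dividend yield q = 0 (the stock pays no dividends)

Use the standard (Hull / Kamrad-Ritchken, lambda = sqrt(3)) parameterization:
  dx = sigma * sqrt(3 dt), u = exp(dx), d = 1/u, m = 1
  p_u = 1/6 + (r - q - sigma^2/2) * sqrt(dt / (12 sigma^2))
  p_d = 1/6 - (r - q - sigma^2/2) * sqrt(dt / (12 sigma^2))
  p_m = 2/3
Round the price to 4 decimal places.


dt = T/N = 0.083333; dx = sigma*sqrt(3*dt) = 0.195000
u = exp(dx) = 1.215311; d = 1/u = 0.822835
p_u = 0.160032, p_m = 0.666667, p_d = 0.173301
Discount per step: exp(-r*dt) = 0.996257
Stock lattice S(k, j) with j the centered position index:
  k=0: S(0,+0) = 26.2600
  k=1: S(1,-1) = 21.6076; S(1,+0) = 26.2600; S(1,+1) = 31.9141
  k=2: S(2,-2) = 17.7795; S(2,-1) = 21.6076; S(2,+0) = 26.2600; S(2,+1) = 31.9141; S(2,+2) = 38.7855
  k=3: S(3,-3) = 14.6296; S(3,-2) = 17.7795; S(3,-1) = 21.6076; S(3,+0) = 26.2600; S(3,+1) = 31.9141; S(3,+2) = 38.7855; S(3,+3) = 47.1365
Terminal payoffs V(N, j) = max(S_T - K, 0):
  V(3,-3) = 0.000000; V(3,-2) = 0.000000; V(3,-1) = 0.000000; V(3,+0) = 0.750000; V(3,+1) = 6.404067; V(3,+2) = 13.275516; V(3,+3) = 21.626463
Backward induction: V(k, j) = exp(-r*dt) * [p_u * V(k+1, j+1) + p_m * V(k+1, j) + p_d * V(k+1, j-1)]
  V(2,-2) = exp(-r*dt) * [p_u*0.000000 + p_m*0.000000 + p_d*0.000000] = 0.000000
  V(2,-1) = exp(-r*dt) * [p_u*0.750000 + p_m*0.000000 + p_d*0.000000] = 0.119575
  V(2,+0) = exp(-r*dt) * [p_u*6.404067 + p_m*0.750000 + p_d*0.000000] = 1.519148
  V(2,+1) = exp(-r*dt) * [p_u*13.275516 + p_m*6.404067 + p_d*0.750000] = 6.499443
  V(2,+2) = exp(-r*dt) * [p_u*21.626463 + p_m*13.275516 + p_d*6.404067] = 13.370869
  V(1,-1) = exp(-r*dt) * [p_u*1.519148 + p_m*0.119575 + p_d*0.000000] = 0.321621
  V(1,+0) = exp(-r*dt) * [p_u*6.499443 + p_m*1.519148 + p_d*0.119575] = 2.065846
  V(1,+1) = exp(-r*dt) * [p_u*13.370869 + p_m*6.499443 + p_d*1.519148] = 6.710787
  V(0,+0) = exp(-r*dt) * [p_u*6.710787 + p_m*2.065846 + p_d*0.321621] = 2.497526

Answer: Price = V(0,0) = 2.4975


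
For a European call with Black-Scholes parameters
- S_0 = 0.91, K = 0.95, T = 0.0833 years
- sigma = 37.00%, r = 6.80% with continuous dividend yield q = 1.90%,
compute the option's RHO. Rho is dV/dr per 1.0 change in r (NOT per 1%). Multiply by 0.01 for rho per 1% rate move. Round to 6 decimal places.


d1 = -0.3112116014; d2 = -0.4180000371
phi(d1) = 0.3800832909; exp(-qT) = 0.9984185518; exp(-rT) = 0.9943516125
N(d2) = 0.3379735451
Rho = K*T*exp(-rT)*N(d2) = 0.9500 * 0.0833 * 0.9943516125 * 0.3379735451 = 0.026594

Answer: Rho = 0.026594


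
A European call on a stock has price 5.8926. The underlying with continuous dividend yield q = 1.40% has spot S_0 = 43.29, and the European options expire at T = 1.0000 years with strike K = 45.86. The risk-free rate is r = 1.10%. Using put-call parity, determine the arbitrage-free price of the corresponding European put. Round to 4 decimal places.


Put-call parity: C - P = S_0 * exp(-qT) - K * exp(-rT).
S_0 * exp(-qT) = 43.2900 * 0.98609754 = 42.68816269
K * exp(-rT) = 45.8600 * 0.98906028 = 45.35830438
P = C - S*exp(-qT) + K*exp(-rT)
P = 5.8926 - 42.68816269 + 45.35830438 = 8.5627

Answer: Put price = 8.5627


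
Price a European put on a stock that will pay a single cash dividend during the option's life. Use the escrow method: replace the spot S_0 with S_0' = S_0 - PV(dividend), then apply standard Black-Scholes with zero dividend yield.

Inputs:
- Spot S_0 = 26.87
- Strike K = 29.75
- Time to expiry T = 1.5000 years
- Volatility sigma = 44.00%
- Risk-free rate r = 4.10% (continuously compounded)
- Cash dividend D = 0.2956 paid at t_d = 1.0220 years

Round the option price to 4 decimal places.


Answer: Price = 6.5145

Derivation:
PV(D) = D * exp(-r * t_d) = 0.2956 * 0.95896375 = 0.28346969
S_0' = S_0 - PV(D) = 26.8700 - 0.28346969 = 26.58653031
d1 = (ln(S_0'/K) + (r + sigma^2/2)*T) / (sigma*sqrt(T)) = 0.17494474
d2 = d1 - sigma*sqrt(T) = -0.36394300
exp(-rT) = 0.94035295
N(-d1) = 0.43056153; N(-d2) = 0.64204971
P = K * exp(-rT) * N(-d2) - S_0' * N(-d1) = 29.7500 * 0.94035295 * 0.64204971 - 26.58653031 * 0.43056153 = 6.5145


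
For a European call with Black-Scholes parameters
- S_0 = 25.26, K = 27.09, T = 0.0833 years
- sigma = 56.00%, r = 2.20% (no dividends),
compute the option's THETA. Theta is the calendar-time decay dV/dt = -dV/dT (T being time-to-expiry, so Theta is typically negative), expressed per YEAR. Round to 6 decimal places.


d1 = -0.3405924019; d2 = -0.5022181424
phi(d1) = 0.3764612626; exp(-qT) = 1.0000000000; exp(-rT) = 0.9981690782
Theta = -S*exp(-qT)*phi(d1)*sigma/(2*sqrt(T)) - r*K*exp(-rT)*N(d2) + q*S*exp(-qT)*N(d1)
N(d1) = 0.3667052251; N(d2) = 0.3077570412; sqrt(T) = 0.2886173938
Term 1 = -25.2600 * 1.0000000000 * 0.3764612626 * 0.5600 / (2 * 0.2886173938) = -9.2254842408
Term 2 = -0.0220 * 27.0900 * 0.9981690782 * 0.3077570412 = -0.1830812192
Term 3 = 0 (no dividend yield, q = 0)
Theta = -9.2254842408 + (-0.1830812192) + (0.0000000000) = -9.408565

Answer: Theta = -9.408565


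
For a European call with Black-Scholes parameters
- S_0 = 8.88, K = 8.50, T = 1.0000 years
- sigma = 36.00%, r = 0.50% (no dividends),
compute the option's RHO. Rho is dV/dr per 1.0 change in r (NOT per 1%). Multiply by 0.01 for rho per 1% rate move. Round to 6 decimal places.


d1 = 0.3153760931; d2 = -0.0446239069
phi(d1) = 0.3795877160; exp(-qT) = 1.0000000000; exp(-rT) = 0.9950124792
N(d2) = 0.4822035433
Rho = K*T*exp(-rT)*N(d2) = 8.5000 * 1.0000 * 0.9950124792 * 0.4822035433 = 4.078288

Answer: Rho = 4.078288


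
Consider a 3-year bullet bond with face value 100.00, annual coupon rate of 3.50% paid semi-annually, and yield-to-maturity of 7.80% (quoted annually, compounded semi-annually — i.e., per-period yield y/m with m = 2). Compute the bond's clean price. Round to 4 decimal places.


Answer: Price = 88.6926

Derivation:
Coupon per period c = face * coupon_rate / m = 1.750000
Periods per year m = 2; per-period yield y/m = 0.039000
Number of cashflows N = 6
Cashflows (t years, CF_t, discount factor 1/(1+y/m)^(m*t), PV):
  t = 0.5000: CF_t = 1.750000, DF = 0.962464, PV = 1.684312
  t = 1.0000: CF_t = 1.750000, DF = 0.926337, PV = 1.621089
  t = 1.5000: CF_t = 1.750000, DF = 0.891566, PV = 1.560240
  t = 2.0000: CF_t = 1.750000, DF = 0.858100, PV = 1.501675
  t = 2.5000: CF_t = 1.750000, DF = 0.825890, PV = 1.445308
  t = 3.0000: CF_t = 101.750000, DF = 0.794889, PV = 80.879998
Price P = sum_t PV_t = 88.692622


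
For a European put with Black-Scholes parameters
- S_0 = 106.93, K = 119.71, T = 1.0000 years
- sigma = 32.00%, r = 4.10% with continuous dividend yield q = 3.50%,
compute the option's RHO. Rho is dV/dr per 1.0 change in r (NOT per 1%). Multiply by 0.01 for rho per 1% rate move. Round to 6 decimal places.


Answer: Rho = -79.208998

Derivation:
d1 = -0.1740554265; d2 = -0.4940554265
phi(d1) = 0.3929447827; exp(-qT) = 0.9656054163; exp(-rT) = 0.9598291299
N(-d2) = 0.6893664820
Rho = -K*T*exp(-rT)*N(-d2) = -119.7100 * 1.0000 * 0.9598291299 * 0.6893664820 = -79.208998


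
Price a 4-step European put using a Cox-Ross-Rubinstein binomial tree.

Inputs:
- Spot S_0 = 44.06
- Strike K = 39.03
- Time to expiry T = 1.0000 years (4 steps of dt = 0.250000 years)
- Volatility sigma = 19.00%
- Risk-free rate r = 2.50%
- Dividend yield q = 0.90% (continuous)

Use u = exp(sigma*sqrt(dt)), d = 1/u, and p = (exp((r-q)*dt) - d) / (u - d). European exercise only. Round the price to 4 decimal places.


dt = T/N = 0.250000
u = exp(sigma*sqrt(dt)) = 1.099659; d = 1/u = 0.909373
p = (exp((r-q)*dt) - d) / (u - d) = 0.497331
Discount per step: exp(-r*dt) = 0.993769
Stock lattice S(k, i) with i counting down-moves:
  k=0: S(0,0) = 44.0600
  k=1: S(1,0) = 48.4510; S(1,1) = 40.0670
  k=2: S(2,0) = 53.2795; S(2,1) = 44.0600; S(2,2) = 36.4358
  k=3: S(3,0) = 58.5893; S(3,1) = 48.4510; S(3,2) = 40.0670; S(3,3) = 33.1337
  k=4: S(4,0) = 64.4283; S(4,1) = 53.2795; S(4,2) = 44.0600; S(4,3) = 36.4358; S(4,4) = 30.1309
Terminal payoffs V(N, i) = max(K - S_T, 0):
  V(4,0) = 0.000000; V(4,1) = 0.000000; V(4,2) = 0.000000; V(4,3) = 2.594181; V(4,4) = 8.899066
Backward induction: V(k, i) = exp(-r*dt) * [p * V(k+1, i) + (1-p) * V(k+1, i+1)].
  V(3,0) = exp(-r*dt) * [p*0.000000 + (1-p)*0.000000] = 0.000000
  V(3,1) = exp(-r*dt) * [p*0.000000 + (1-p)*0.000000] = 0.000000
  V(3,2) = exp(-r*dt) * [p*0.000000 + (1-p)*2.594181] = 1.295890
  V(3,3) = exp(-r*dt) * [p*2.594181 + (1-p)*8.899066] = 5.727542
  V(2,0) = exp(-r*dt) * [p*0.000000 + (1-p)*0.000000] = 0.000000
  V(2,1) = exp(-r*dt) * [p*0.000000 + (1-p)*1.295890] = 0.647345
  V(2,2) = exp(-r*dt) * [p*1.295890 + (1-p)*5.727542] = 3.501591
  V(1,0) = exp(-r*dt) * [p*0.000000 + (1-p)*0.647345] = 0.323373
  V(1,1) = exp(-r*dt) * [p*0.647345 + (1-p)*3.501591] = 2.069114
  V(0,0) = exp(-r*dt) * [p*0.323373 + (1-p)*2.069114] = 1.193421

Answer: Price = V(0,0) = 1.1934


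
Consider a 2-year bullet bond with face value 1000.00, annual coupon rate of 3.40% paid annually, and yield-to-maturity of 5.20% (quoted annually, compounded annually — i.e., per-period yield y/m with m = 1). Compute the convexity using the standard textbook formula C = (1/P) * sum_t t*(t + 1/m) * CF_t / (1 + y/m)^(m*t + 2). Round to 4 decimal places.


Coupon per period c = face * coupon_rate / m = 34.000000
Periods per year m = 1; per-period yield y/m = 0.052000
Number of cashflows N = 2
Cashflows (t years, CF_t, discount factor 1/(1+y/m)^(m*t), PV):
  t = 1.0000: CF_t = 34.000000, DF = 0.950570, PV = 32.319392
  t = 2.0000: CF_t = 1034.000000, DF = 0.903584, PV = 934.305831
Price P = sum_t PV_t = 966.625222
Convexity numerator sum_t t*(t + 1/m) * CF_t / (1+y/m)^(m*t + 2):
  t = 1.0000: term = 58.406569
  t = 2.0000: term = 5065.342661
Convexity = (1/P) * sum = 5123.749229 / 966.625222 = 5.300657

Answer: Convexity = 5.3007


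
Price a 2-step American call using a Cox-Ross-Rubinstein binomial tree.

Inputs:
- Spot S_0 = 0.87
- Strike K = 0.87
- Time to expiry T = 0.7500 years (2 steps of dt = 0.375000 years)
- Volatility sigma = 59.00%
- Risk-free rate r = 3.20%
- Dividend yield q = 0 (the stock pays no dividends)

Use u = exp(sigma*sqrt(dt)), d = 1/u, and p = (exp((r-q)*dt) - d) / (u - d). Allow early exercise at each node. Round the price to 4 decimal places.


Answer: Price = V(0,0) = 0.1641

Derivation:
dt = T/N = 0.375000
u = exp(sigma*sqrt(dt)) = 1.435194; d = 1/u = 0.696770
p = (exp((r-q)*dt) - d) / (u - d) = 0.426994
Discount per step: exp(-r*dt) = 0.988072
Stock lattice S(k, i) with i counting down-moves:
  k=0: S(0,0) = 0.8700
  k=1: S(1,0) = 1.2486; S(1,1) = 0.6062
  k=2: S(2,0) = 1.7920; S(2,1) = 0.8700; S(2,2) = 0.4224
Terminal payoffs V(N, i) = max(S_T - K, 0):
  V(2,0) = 0.922009; V(2,1) = 0.000000; V(2,2) = 0.000000
Backward induction: V(k, i) = exp(-r*dt) * [p * V(k+1, i) + (1-p) * V(k+1, i+1)]; then take max(V_cont, immediate exercise) for American.
  V(1,0) = exp(-r*dt) * [p*0.922009 + (1-p)*0.000000] = 0.388996; exercise = 0.378618; V(1,0) = max -> 0.388996
  V(1,1) = exp(-r*dt) * [p*0.000000 + (1-p)*0.000000] = 0.000000; exercise = 0.000000; V(1,1) = max -> 0.000000
  V(0,0) = exp(-r*dt) * [p*0.388996 + (1-p)*0.000000] = 0.164118; exercise = 0.000000; V(0,0) = max -> 0.164118


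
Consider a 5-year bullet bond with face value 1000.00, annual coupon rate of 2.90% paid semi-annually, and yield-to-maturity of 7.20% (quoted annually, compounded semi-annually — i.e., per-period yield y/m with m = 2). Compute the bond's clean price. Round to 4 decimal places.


Coupon per period c = face * coupon_rate / m = 14.500000
Periods per year m = 2; per-period yield y/m = 0.036000
Number of cashflows N = 10
Cashflows (t years, CF_t, discount factor 1/(1+y/m)^(m*t), PV):
  t = 0.5000: CF_t = 14.500000, DF = 0.965251, PV = 13.996139
  t = 1.0000: CF_t = 14.500000, DF = 0.931709, PV = 13.509787
  t = 1.5000: CF_t = 14.500000, DF = 0.899333, PV = 13.040335
  t = 2.0000: CF_t = 14.500000, DF = 0.868082, PV = 12.587196
  t = 2.5000: CF_t = 14.500000, DF = 0.837917, PV = 12.149803
  t = 3.0000: CF_t = 14.500000, DF = 0.808801, PV = 11.727609
  t = 3.5000: CF_t = 14.500000, DF = 0.780696, PV = 11.320086
  t = 4.0000: CF_t = 14.500000, DF = 0.753567, PV = 10.926724
  t = 4.5000: CF_t = 14.500000, DF = 0.727381, PV = 10.547031
  t = 5.0000: CF_t = 1014.500000, DF = 0.702106, PV = 712.286146
Price P = sum_t PV_t = 822.090853

Answer: Price = 822.0909


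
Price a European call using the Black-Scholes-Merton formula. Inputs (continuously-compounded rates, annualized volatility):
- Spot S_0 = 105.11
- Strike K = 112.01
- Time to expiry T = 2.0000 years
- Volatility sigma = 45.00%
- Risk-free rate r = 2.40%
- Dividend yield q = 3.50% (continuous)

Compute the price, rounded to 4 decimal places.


d1 = (ln(S/K) + (r - q + 0.5*sigma^2) * T) / (sigma * sqrt(T)) = 0.18372090
d2 = d1 - sigma * sqrt(T) = -0.45267520
exp(-rT) = 0.95313379; exp(-qT) = 0.93239382
C = S_0 * exp(-qT) * N(d1) - K * exp(-rT) * N(d2)
N(d1) = 0.57288380; N(d2) = 0.32539132
C = 105.1100 * 0.93239382 * 0.57288380 - 112.0100 * 0.95313379 * 0.32539132 = 21.4059

Answer: Price = 21.4059


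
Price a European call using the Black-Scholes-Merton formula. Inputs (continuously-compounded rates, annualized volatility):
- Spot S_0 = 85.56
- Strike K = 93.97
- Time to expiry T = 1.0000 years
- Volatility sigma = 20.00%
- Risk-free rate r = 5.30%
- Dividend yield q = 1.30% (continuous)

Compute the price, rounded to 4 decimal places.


Answer: Price = 4.8282

Derivation:
d1 = (ln(S/K) + (r - q + 0.5*sigma^2) * T) / (sigma * sqrt(T)) = -0.16878849
d2 = d1 - sigma * sqrt(T) = -0.36878849
exp(-rT) = 0.94838001; exp(-qT) = 0.98708414
C = S_0 * exp(-qT) * N(d1) - K * exp(-rT) * N(d2)
N(d1) = 0.43298151; N(d2) = 0.35614269
C = 85.5600 * 0.98708414 * 0.43298151 - 93.9700 * 0.94838001 * 0.35614269 = 4.8282


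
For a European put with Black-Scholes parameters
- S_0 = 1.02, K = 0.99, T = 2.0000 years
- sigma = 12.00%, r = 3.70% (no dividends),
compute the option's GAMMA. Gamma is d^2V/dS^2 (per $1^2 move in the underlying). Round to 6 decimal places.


d1 = 0.6968122678; d2 = 0.5271066403
phi(d1) = 0.3129498886; exp(-qT) = 1.0000000000; exp(-rT) = 0.9286716938
Gamma = exp(-qT) * phi(d1) / (S * sigma * sqrt(T)) = 1.0000000000 * 0.3129498886 / (1.0200 * 0.1200 * 1.4142135624) = 1.807917

Answer: Gamma = 1.807917


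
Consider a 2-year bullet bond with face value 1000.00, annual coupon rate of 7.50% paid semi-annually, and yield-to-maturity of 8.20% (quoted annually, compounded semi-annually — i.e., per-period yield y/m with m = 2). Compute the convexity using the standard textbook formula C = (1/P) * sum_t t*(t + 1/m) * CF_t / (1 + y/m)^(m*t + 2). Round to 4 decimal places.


Coupon per period c = face * coupon_rate / m = 37.500000
Periods per year m = 2; per-period yield y/m = 0.041000
Number of cashflows N = 4
Cashflows (t years, CF_t, discount factor 1/(1+y/m)^(m*t), PV):
  t = 0.5000: CF_t = 37.500000, DF = 0.960615, PV = 36.023055
  t = 1.0000: CF_t = 37.500000, DF = 0.922781, PV = 34.604279
  t = 1.5000: CF_t = 37.500000, DF = 0.886437, PV = 33.241383
  t = 2.0000: CF_t = 1037.500000, DF = 0.851524, PV = 883.456534
Price P = sum_t PV_t = 987.325251
Convexity numerator sum_t t*(t + 1/m) * CF_t / (1+y/m)^(m*t + 2):
  t = 0.5000: term = 16.620691
  t = 1.0000: term = 47.898246
  t = 1.5000: term = 92.023527
  t = 2.0000: term = 4076.183556
Convexity = (1/P) * sum = 4232.726020 / 987.325251 = 4.287063

Answer: Convexity = 4.2871


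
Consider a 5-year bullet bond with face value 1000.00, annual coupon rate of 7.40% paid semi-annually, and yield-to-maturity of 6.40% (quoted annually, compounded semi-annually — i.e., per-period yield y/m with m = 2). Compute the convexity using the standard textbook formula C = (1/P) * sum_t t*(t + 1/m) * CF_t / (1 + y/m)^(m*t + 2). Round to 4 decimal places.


Coupon per period c = face * coupon_rate / m = 37.000000
Periods per year m = 2; per-period yield y/m = 0.032000
Number of cashflows N = 10
Cashflows (t years, CF_t, discount factor 1/(1+y/m)^(m*t), PV):
  t = 0.5000: CF_t = 37.000000, DF = 0.968992, PV = 35.852713
  t = 1.0000: CF_t = 37.000000, DF = 0.938946, PV = 34.741001
  t = 1.5000: CF_t = 37.000000, DF = 0.909831, PV = 33.663761
  t = 2.0000: CF_t = 37.000000, DF = 0.881620, PV = 32.619923
  t = 2.5000: CF_t = 37.000000, DF = 0.854283, PV = 31.608453
  t = 3.0000: CF_t = 37.000000, DF = 0.827793, PV = 30.628346
  t = 3.5000: CF_t = 37.000000, DF = 0.802125, PV = 29.678630
  t = 4.0000: CF_t = 37.000000, DF = 0.777253, PV = 28.758362
  t = 4.5000: CF_t = 37.000000, DF = 0.753152, PV = 27.866630
  t = 5.0000: CF_t = 1037.000000, DF = 0.729799, PV = 756.801150
Price P = sum_t PV_t = 1042.218968
Convexity numerator sum_t t*(t + 1/m) * CF_t / (1+y/m)^(m*t + 2):
  t = 0.5000: term = 16.831880
  t = 1.0000: term = 48.929885
  t = 1.5000: term = 94.825358
  t = 2.0000: term = 153.141729
  t = 2.5000: term = 222.589722
  t = 3.0000: term = 301.962801
  t = 3.5000: term = 390.132817
  t = 4.0000: term = 486.045869
  t = 4.5000: term = 588.718349
  t = 5.0000: term = 19541.373370
Convexity = (1/P) * sum = 21844.551780 / 1042.218968 = 20.959657

Answer: Convexity = 20.9597


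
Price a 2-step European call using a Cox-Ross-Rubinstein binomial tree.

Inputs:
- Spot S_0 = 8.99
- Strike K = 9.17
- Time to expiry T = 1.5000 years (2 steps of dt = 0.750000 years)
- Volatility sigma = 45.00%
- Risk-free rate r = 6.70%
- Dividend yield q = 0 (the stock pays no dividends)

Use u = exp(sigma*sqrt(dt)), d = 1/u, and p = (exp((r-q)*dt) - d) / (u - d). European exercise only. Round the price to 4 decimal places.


dt = T/N = 0.750000
u = exp(sigma*sqrt(dt)) = 1.476555; d = 1/u = 0.677252
p = (exp((r-q)*dt) - d) / (u - d) = 0.468260
Discount per step: exp(-r*dt) = 0.950992
Stock lattice S(k, i) with i counting down-moves:
  k=0: S(0,0) = 8.9900
  k=1: S(1,0) = 13.2742; S(1,1) = 6.0885
  k=2: S(2,0) = 19.6001; S(2,1) = 8.9900; S(2,2) = 4.1234
Terminal payoffs V(N, i) = max(S_T - K, 0):
  V(2,0) = 10.430120; V(2,1) = 0.000000; V(2,2) = 0.000000
Backward induction: V(k, i) = exp(-r*dt) * [p * V(k+1, i) + (1-p) * V(k+1, i+1)].
  V(1,0) = exp(-r*dt) * [p*10.430120 + (1-p)*0.000000] = 4.644655
  V(1,1) = exp(-r*dt) * [p*0.000000 + (1-p)*0.000000] = 0.000000
  V(0,0) = exp(-r*dt) * [p*4.644655 + (1-p)*0.000000] = 2.068320

Answer: Price = V(0,0) = 2.0683


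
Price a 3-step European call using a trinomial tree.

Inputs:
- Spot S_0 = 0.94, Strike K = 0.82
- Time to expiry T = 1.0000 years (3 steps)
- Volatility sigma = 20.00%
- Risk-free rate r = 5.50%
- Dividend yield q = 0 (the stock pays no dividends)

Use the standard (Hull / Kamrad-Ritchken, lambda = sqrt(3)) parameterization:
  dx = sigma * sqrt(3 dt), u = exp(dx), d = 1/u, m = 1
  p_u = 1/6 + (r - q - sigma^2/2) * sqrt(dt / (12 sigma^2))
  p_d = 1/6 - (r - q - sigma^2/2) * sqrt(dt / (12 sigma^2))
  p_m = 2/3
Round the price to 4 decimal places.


Answer: Price = V(0,0) = 0.1805

Derivation:
dt = T/N = 0.333333; dx = sigma*sqrt(3*dt) = 0.200000
u = exp(dx) = 1.221403; d = 1/u = 0.818731
p_u = 0.195833, p_m = 0.666667, p_d = 0.137500
Discount per step: exp(-r*dt) = 0.981834
Stock lattice S(k, j) with j the centered position index:
  k=0: S(0,+0) = 0.9400
  k=1: S(1,-1) = 0.7696; S(1,+0) = 0.9400; S(1,+1) = 1.1481
  k=2: S(2,-2) = 0.6301; S(2,-1) = 0.7696; S(2,+0) = 0.9400; S(2,+1) = 1.1481; S(2,+2) = 1.4023
  k=3: S(3,-3) = 0.5159; S(3,-2) = 0.6301; S(3,-1) = 0.7696; S(3,+0) = 0.9400; S(3,+1) = 1.1481; S(3,+2) = 1.4023; S(3,+3) = 1.7128
Terminal payoffs V(N, j) = max(S_T - K, 0):
  V(3,-3) = 0.000000; V(3,-2) = 0.000000; V(3,-1) = 0.000000; V(3,+0) = 0.120000; V(3,+1) = 0.328119; V(3,+2) = 0.582315; V(3,+3) = 0.892792
Backward induction: V(k, j) = exp(-r*dt) * [p_u * V(k+1, j+1) + p_m * V(k+1, j) + p_d * V(k+1, j-1)]
  V(2,-2) = exp(-r*dt) * [p_u*0.000000 + p_m*0.000000 + p_d*0.000000] = 0.000000
  V(2,-1) = exp(-r*dt) * [p_u*0.120000 + p_m*0.000000 + p_d*0.000000] = 0.023073
  V(2,+0) = exp(-r*dt) * [p_u*0.328119 + p_m*0.120000 + p_d*0.000000] = 0.141636
  V(2,+1) = exp(-r*dt) * [p_u*0.582315 + p_m*0.328119 + p_d*0.120000] = 0.342937
  V(2,+2) = exp(-r*dt) * [p_u*0.892792 + p_m*0.582315 + p_d*0.328119] = 0.597117
  V(1,-1) = exp(-r*dt) * [p_u*0.141636 + p_m*0.023073 + p_d*0.000000] = 0.042336
  V(1,+0) = exp(-r*dt) * [p_u*0.342937 + p_m*0.141636 + p_d*0.023073] = 0.161762
  V(1,+1) = exp(-r*dt) * [p_u*0.597117 + p_m*0.342937 + p_d*0.141636] = 0.358404
  V(0,+0) = exp(-r*dt) * [p_u*0.358404 + p_m*0.161762 + p_d*0.042336] = 0.180510


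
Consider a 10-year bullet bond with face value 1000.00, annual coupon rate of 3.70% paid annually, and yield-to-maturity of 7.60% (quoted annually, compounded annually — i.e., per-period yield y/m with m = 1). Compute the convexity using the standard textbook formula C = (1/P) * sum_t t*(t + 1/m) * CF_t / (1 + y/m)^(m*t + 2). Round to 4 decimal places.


Coupon per period c = face * coupon_rate / m = 37.000000
Periods per year m = 1; per-period yield y/m = 0.076000
Number of cashflows N = 10
Cashflows (t years, CF_t, discount factor 1/(1+y/m)^(m*t), PV):
  t = 1.0000: CF_t = 37.000000, DF = 0.929368, PV = 34.386617
  t = 2.0000: CF_t = 37.000000, DF = 0.863725, PV = 31.957823
  t = 3.0000: CF_t = 37.000000, DF = 0.802718, PV = 29.700579
  t = 4.0000: CF_t = 37.000000, DF = 0.746021, PV = 27.602768
  t = 5.0000: CF_t = 37.000000, DF = 0.693328, PV = 25.653130
  t = 6.0000: CF_t = 37.000000, DF = 0.644357, PV = 23.841199
  t = 7.0000: CF_t = 37.000000, DF = 0.598845, PV = 22.157248
  t = 8.0000: CF_t = 37.000000, DF = 0.556547, PV = 20.592238
  t = 9.0000: CF_t = 37.000000, DF = 0.517237, PV = 19.137768
  t = 10.0000: CF_t = 1037.000000, DF = 0.480704, PV = 498.489532
Price P = sum_t PV_t = 733.518903
Convexity numerator sum_t t*(t + 1/m) * CF_t / (1+y/m)^(m*t + 2):
  t = 1.0000: term = 59.401157
  t = 2.0000: term = 165.616609
  t = 3.0000: term = 307.837564
  t = 4.0000: term = 476.823984
  t = 5.0000: term = 664.717449
  t = 6.0000: term = 864.874005
  t = 7.0000: term = 1071.715000
  t = 8.0000: term = 1280.594131
  t = 9.0000: term = 1487.679056
  t = 10.0000: term = 47361.362263
Convexity = (1/P) * sum = 53740.621218 / 733.518903 = 73.264126

Answer: Convexity = 73.2641


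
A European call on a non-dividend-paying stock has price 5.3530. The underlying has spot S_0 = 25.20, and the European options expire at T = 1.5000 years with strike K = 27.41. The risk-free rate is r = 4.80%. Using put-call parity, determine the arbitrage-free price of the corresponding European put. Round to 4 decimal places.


Answer: Put price = 5.6589

Derivation:
Put-call parity: C - P = S_0 * exp(-qT) - K * exp(-rT).
S_0 * exp(-qT) = 25.2000 * 1.00000000 = 25.20000000
K * exp(-rT) = 27.4100 * 0.93053090 = 25.50585185
P = C - S*exp(-qT) + K*exp(-rT)
P = 5.3530 - 25.20000000 + 25.50585185 = 5.6589
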